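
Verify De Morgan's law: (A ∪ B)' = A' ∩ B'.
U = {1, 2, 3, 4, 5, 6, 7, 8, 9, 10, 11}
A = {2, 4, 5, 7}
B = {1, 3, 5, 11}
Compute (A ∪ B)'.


U = {1, 2, 3, 4, 5, 6, 7, 8, 9, 10, 11}
A = {2, 4, 5, 7}, B = {1, 3, 5, 11}
A ∪ B = {1, 2, 3, 4, 5, 7, 11}
(A ∪ B)' = U \ (A ∪ B) = {6, 8, 9, 10}
Verification via A' ∩ B': A' = {1, 3, 6, 8, 9, 10, 11}, B' = {2, 4, 6, 7, 8, 9, 10}
A' ∩ B' = {6, 8, 9, 10} ✓

{6, 8, 9, 10}


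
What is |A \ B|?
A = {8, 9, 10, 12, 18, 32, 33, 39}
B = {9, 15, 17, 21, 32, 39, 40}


Set A = {8, 9, 10, 12, 18, 32, 33, 39}
Set B = {9, 15, 17, 21, 32, 39, 40}
A \ B = {8, 10, 12, 18, 33}
|A \ B| = 5

5


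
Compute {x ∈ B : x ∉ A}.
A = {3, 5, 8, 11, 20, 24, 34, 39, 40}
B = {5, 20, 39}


Set A = {3, 5, 8, 11, 20, 24, 34, 39, 40}
Set B = {5, 20, 39}
Check each element of B against A:
5 ∈ A, 20 ∈ A, 39 ∈ A
Elements of B not in A: {}

{}


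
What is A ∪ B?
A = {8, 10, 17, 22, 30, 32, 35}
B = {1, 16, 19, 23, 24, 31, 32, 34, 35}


Set A = {8, 10, 17, 22, 30, 32, 35}
Set B = {1, 16, 19, 23, 24, 31, 32, 34, 35}
A ∪ B includes all elements in either set.
Elements from A: {8, 10, 17, 22, 30, 32, 35}
Elements from B not already included: {1, 16, 19, 23, 24, 31, 34}
A ∪ B = {1, 8, 10, 16, 17, 19, 22, 23, 24, 30, 31, 32, 34, 35}

{1, 8, 10, 16, 17, 19, 22, 23, 24, 30, 31, 32, 34, 35}


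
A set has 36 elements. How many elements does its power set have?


The set has 36 elements.
The power set contains all possible subsets.
|P(A)| = 2^|A| = 2^36 = 68719476736

68719476736


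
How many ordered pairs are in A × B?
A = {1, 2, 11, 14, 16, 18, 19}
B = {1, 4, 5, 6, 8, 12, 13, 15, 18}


Set A = {1, 2, 11, 14, 16, 18, 19} has 7 elements.
Set B = {1, 4, 5, 6, 8, 12, 13, 15, 18} has 9 elements.
|A × B| = |A| × |B| = 7 × 9 = 63

63


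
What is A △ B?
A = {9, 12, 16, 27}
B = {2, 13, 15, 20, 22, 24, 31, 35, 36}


Set A = {9, 12, 16, 27}
Set B = {2, 13, 15, 20, 22, 24, 31, 35, 36}
A △ B = (A \ B) ∪ (B \ A)
Elements in A but not B: {9, 12, 16, 27}
Elements in B but not A: {2, 13, 15, 20, 22, 24, 31, 35, 36}
A △ B = {2, 9, 12, 13, 15, 16, 20, 22, 24, 27, 31, 35, 36}

{2, 9, 12, 13, 15, 16, 20, 22, 24, 27, 31, 35, 36}


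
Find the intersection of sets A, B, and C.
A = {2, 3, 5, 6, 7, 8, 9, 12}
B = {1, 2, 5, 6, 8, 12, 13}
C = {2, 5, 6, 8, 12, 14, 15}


Set A = {2, 3, 5, 6, 7, 8, 9, 12}
Set B = {1, 2, 5, 6, 8, 12, 13}
Set C = {2, 5, 6, 8, 12, 14, 15}
First, A ∩ B = {2, 5, 6, 8, 12}
Then, (A ∩ B) ∩ C = {2, 5, 6, 8, 12}

{2, 5, 6, 8, 12}


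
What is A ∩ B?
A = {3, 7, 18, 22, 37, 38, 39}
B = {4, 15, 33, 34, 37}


Set A = {3, 7, 18, 22, 37, 38, 39}
Set B = {4, 15, 33, 34, 37}
A ∩ B includes only elements in both sets.
Check each element of A against B:
3 ✗, 7 ✗, 18 ✗, 22 ✗, 37 ✓, 38 ✗, 39 ✗
A ∩ B = {37}

{37}


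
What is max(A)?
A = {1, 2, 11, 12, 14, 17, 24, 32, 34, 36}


Set A = {1, 2, 11, 12, 14, 17, 24, 32, 34, 36}
Elements in ascending order: 1, 2, 11, 12, 14, 17, 24, 32, 34, 36
The largest element is 36.

36


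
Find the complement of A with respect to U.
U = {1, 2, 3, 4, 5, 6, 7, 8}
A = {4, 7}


Universal set U = {1, 2, 3, 4, 5, 6, 7, 8}
Set A = {4, 7}
A' = U \ A = elements in U but not in A
Checking each element of U:
1 (not in A, include), 2 (not in A, include), 3 (not in A, include), 4 (in A, exclude), 5 (not in A, include), 6 (not in A, include), 7 (in A, exclude), 8 (not in A, include)
A' = {1, 2, 3, 5, 6, 8}

{1, 2, 3, 5, 6, 8}


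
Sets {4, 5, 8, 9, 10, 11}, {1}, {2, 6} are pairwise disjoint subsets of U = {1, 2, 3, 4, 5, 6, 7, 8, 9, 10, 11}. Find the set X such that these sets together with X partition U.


U = {1, 2, 3, 4, 5, 6, 7, 8, 9, 10, 11}
Shown blocks: {4, 5, 8, 9, 10, 11}, {1}, {2, 6}
A partition's blocks are pairwise disjoint and cover U, so the missing block = U \ (union of shown blocks).
Union of shown blocks: {1, 2, 4, 5, 6, 8, 9, 10, 11}
Missing block = U \ (union) = {3, 7}

{3, 7}


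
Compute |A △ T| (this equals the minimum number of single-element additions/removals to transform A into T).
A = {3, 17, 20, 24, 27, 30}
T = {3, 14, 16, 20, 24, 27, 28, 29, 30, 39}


Set A = {3, 17, 20, 24, 27, 30}
Set T = {3, 14, 16, 20, 24, 27, 28, 29, 30, 39}
Elements to remove from A (in A, not in T): {17} → 1 removals
Elements to add to A (in T, not in A): {14, 16, 28, 29, 39} → 5 additions
Total edits = 1 + 5 = 6

6


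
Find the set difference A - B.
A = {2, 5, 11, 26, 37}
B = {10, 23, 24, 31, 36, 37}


Set A = {2, 5, 11, 26, 37}
Set B = {10, 23, 24, 31, 36, 37}
A \ B includes elements in A that are not in B.
Check each element of A:
2 (not in B, keep), 5 (not in B, keep), 11 (not in B, keep), 26 (not in B, keep), 37 (in B, remove)
A \ B = {2, 5, 11, 26}

{2, 5, 11, 26}


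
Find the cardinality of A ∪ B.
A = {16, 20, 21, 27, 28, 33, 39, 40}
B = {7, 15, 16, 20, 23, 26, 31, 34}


Set A = {16, 20, 21, 27, 28, 33, 39, 40}, |A| = 8
Set B = {7, 15, 16, 20, 23, 26, 31, 34}, |B| = 8
A ∩ B = {16, 20}, |A ∩ B| = 2
|A ∪ B| = |A| + |B| - |A ∩ B| = 8 + 8 - 2 = 14

14


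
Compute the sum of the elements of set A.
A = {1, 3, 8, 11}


Set A = {1, 3, 8, 11}
Sum = 1 + 3 + 8 + 11 = 23

23


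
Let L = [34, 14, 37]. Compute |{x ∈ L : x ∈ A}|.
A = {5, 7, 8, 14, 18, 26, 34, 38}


Set A = {5, 7, 8, 14, 18, 26, 34, 38}
Candidates: [34, 14, 37]
Check each candidate:
34 ∈ A, 14 ∈ A, 37 ∉ A
Count of candidates in A: 2

2


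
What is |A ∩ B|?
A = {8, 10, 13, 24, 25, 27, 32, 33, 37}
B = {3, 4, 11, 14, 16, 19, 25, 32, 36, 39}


Set A = {8, 10, 13, 24, 25, 27, 32, 33, 37}
Set B = {3, 4, 11, 14, 16, 19, 25, 32, 36, 39}
A ∩ B = {25, 32}
|A ∩ B| = 2

2


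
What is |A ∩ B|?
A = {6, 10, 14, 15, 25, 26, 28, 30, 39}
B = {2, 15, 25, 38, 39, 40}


Set A = {6, 10, 14, 15, 25, 26, 28, 30, 39}
Set B = {2, 15, 25, 38, 39, 40}
A ∩ B = {15, 25, 39}
|A ∩ B| = 3

3


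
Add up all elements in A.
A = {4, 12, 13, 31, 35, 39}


Set A = {4, 12, 13, 31, 35, 39}
Sum = 4 + 12 + 13 + 31 + 35 + 39 = 134

134


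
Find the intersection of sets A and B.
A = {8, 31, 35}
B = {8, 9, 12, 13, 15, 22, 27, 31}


Set A = {8, 31, 35}
Set B = {8, 9, 12, 13, 15, 22, 27, 31}
A ∩ B includes only elements in both sets.
Check each element of A against B:
8 ✓, 31 ✓, 35 ✗
A ∩ B = {8, 31}

{8, 31}


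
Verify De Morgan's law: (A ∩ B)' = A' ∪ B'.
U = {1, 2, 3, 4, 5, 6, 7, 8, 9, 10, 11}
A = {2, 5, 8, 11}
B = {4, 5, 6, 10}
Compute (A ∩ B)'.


U = {1, 2, 3, 4, 5, 6, 7, 8, 9, 10, 11}
A = {2, 5, 8, 11}, B = {4, 5, 6, 10}
A ∩ B = {5}
(A ∩ B)' = U \ (A ∩ B) = {1, 2, 3, 4, 6, 7, 8, 9, 10, 11}
Verification via A' ∪ B': A' = {1, 3, 4, 6, 7, 9, 10}, B' = {1, 2, 3, 7, 8, 9, 11}
A' ∪ B' = {1, 2, 3, 4, 6, 7, 8, 9, 10, 11} ✓

{1, 2, 3, 4, 6, 7, 8, 9, 10, 11}


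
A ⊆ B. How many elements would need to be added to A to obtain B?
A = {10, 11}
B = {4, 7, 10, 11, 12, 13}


Set A = {10, 11}, |A| = 2
Set B = {4, 7, 10, 11, 12, 13}, |B| = 6
Since A ⊆ B: B \ A = {4, 7, 12, 13}
|B| - |A| = 6 - 2 = 4

4


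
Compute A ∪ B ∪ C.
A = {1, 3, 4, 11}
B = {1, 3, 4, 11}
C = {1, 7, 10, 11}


Set A = {1, 3, 4, 11}
Set B = {1, 3, 4, 11}
Set C = {1, 7, 10, 11}
First, A ∪ B = {1, 3, 4, 11}
Then, (A ∪ B) ∪ C = {1, 3, 4, 7, 10, 11}

{1, 3, 4, 7, 10, 11}


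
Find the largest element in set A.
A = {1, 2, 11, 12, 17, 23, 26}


Set A = {1, 2, 11, 12, 17, 23, 26}
Elements in ascending order: 1, 2, 11, 12, 17, 23, 26
The largest element is 26.

26


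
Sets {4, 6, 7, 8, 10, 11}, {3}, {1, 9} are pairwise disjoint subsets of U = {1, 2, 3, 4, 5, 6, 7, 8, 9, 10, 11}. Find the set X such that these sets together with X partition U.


U = {1, 2, 3, 4, 5, 6, 7, 8, 9, 10, 11}
Shown blocks: {4, 6, 7, 8, 10, 11}, {3}, {1, 9}
A partition's blocks are pairwise disjoint and cover U, so the missing block = U \ (union of shown blocks).
Union of shown blocks: {1, 3, 4, 6, 7, 8, 9, 10, 11}
Missing block = U \ (union) = {2, 5}

{2, 5}


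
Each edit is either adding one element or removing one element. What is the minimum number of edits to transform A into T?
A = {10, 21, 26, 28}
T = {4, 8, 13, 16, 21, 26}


Set A = {10, 21, 26, 28}
Set T = {4, 8, 13, 16, 21, 26}
Elements to remove from A (in A, not in T): {10, 28} → 2 removals
Elements to add to A (in T, not in A): {4, 8, 13, 16} → 4 additions
Total edits = 2 + 4 = 6

6


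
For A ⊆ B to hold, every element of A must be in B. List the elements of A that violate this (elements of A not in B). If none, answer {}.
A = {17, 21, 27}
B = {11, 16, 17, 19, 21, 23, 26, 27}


Set A = {17, 21, 27}
Set B = {11, 16, 17, 19, 21, 23, 26, 27}
Check each element of A against B:
17 ∈ B, 21 ∈ B, 27 ∈ B
Elements of A not in B: {}

{}


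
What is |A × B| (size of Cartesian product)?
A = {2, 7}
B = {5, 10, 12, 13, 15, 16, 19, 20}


Set A = {2, 7} has 2 elements.
Set B = {5, 10, 12, 13, 15, 16, 19, 20} has 8 elements.
|A × B| = |A| × |B| = 2 × 8 = 16

16


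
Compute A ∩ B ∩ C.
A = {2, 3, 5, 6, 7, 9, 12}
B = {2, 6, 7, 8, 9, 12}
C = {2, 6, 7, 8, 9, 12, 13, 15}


Set A = {2, 3, 5, 6, 7, 9, 12}
Set B = {2, 6, 7, 8, 9, 12}
Set C = {2, 6, 7, 8, 9, 12, 13, 15}
First, A ∩ B = {2, 6, 7, 9, 12}
Then, (A ∩ B) ∩ C = {2, 6, 7, 9, 12}

{2, 6, 7, 9, 12}


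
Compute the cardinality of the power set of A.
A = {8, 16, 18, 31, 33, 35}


Set A = {8, 16, 18, 31, 33, 35}
|A| = 6
The power set P(A) contains all subsets of A.
|P(A)| = 2^|A| = 2^6 = 64

64


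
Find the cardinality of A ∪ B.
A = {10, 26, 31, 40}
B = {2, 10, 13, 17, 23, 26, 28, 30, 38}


Set A = {10, 26, 31, 40}, |A| = 4
Set B = {2, 10, 13, 17, 23, 26, 28, 30, 38}, |B| = 9
A ∩ B = {10, 26}, |A ∩ B| = 2
|A ∪ B| = |A| + |B| - |A ∩ B| = 4 + 9 - 2 = 11

11


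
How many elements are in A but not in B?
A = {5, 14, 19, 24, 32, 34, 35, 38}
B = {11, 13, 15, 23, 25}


Set A = {5, 14, 19, 24, 32, 34, 35, 38}
Set B = {11, 13, 15, 23, 25}
A \ B = {5, 14, 19, 24, 32, 34, 35, 38}
|A \ B| = 8

8


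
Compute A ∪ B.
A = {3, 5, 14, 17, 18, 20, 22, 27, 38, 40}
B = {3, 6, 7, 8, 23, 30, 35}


Set A = {3, 5, 14, 17, 18, 20, 22, 27, 38, 40}
Set B = {3, 6, 7, 8, 23, 30, 35}
A ∪ B includes all elements in either set.
Elements from A: {3, 5, 14, 17, 18, 20, 22, 27, 38, 40}
Elements from B not already included: {6, 7, 8, 23, 30, 35}
A ∪ B = {3, 5, 6, 7, 8, 14, 17, 18, 20, 22, 23, 27, 30, 35, 38, 40}

{3, 5, 6, 7, 8, 14, 17, 18, 20, 22, 23, 27, 30, 35, 38, 40}


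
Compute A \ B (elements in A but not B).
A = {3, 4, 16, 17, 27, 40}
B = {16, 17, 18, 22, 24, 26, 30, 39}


Set A = {3, 4, 16, 17, 27, 40}
Set B = {16, 17, 18, 22, 24, 26, 30, 39}
A \ B includes elements in A that are not in B.
Check each element of A:
3 (not in B, keep), 4 (not in B, keep), 16 (in B, remove), 17 (in B, remove), 27 (not in B, keep), 40 (not in B, keep)
A \ B = {3, 4, 27, 40}

{3, 4, 27, 40}


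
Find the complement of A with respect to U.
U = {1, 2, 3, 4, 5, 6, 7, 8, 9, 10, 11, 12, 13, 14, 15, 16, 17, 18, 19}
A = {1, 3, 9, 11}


Universal set U = {1, 2, 3, 4, 5, 6, 7, 8, 9, 10, 11, 12, 13, 14, 15, 16, 17, 18, 19}
Set A = {1, 3, 9, 11}
A' = U \ A = elements in U but not in A
Checking each element of U:
1 (in A, exclude), 2 (not in A, include), 3 (in A, exclude), 4 (not in A, include), 5 (not in A, include), 6 (not in A, include), 7 (not in A, include), 8 (not in A, include), 9 (in A, exclude), 10 (not in A, include), 11 (in A, exclude), 12 (not in A, include), 13 (not in A, include), 14 (not in A, include), 15 (not in A, include), 16 (not in A, include), 17 (not in A, include), 18 (not in A, include), 19 (not in A, include)
A' = {2, 4, 5, 6, 7, 8, 10, 12, 13, 14, 15, 16, 17, 18, 19}

{2, 4, 5, 6, 7, 8, 10, 12, 13, 14, 15, 16, 17, 18, 19}


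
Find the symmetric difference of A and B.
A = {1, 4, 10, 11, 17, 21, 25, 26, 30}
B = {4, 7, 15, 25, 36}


Set A = {1, 4, 10, 11, 17, 21, 25, 26, 30}
Set B = {4, 7, 15, 25, 36}
A △ B = (A \ B) ∪ (B \ A)
Elements in A but not B: {1, 10, 11, 17, 21, 26, 30}
Elements in B but not A: {7, 15, 36}
A △ B = {1, 7, 10, 11, 15, 17, 21, 26, 30, 36}

{1, 7, 10, 11, 15, 17, 21, 26, 30, 36}


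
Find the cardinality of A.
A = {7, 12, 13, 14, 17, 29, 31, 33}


Set A = {7, 12, 13, 14, 17, 29, 31, 33}
Listing elements: 7, 12, 13, 14, 17, 29, 31, 33
Counting: 8 elements
|A| = 8

8


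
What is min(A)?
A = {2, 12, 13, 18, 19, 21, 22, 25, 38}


Set A = {2, 12, 13, 18, 19, 21, 22, 25, 38}
Elements in ascending order: 2, 12, 13, 18, 19, 21, 22, 25, 38
The smallest element is 2.

2


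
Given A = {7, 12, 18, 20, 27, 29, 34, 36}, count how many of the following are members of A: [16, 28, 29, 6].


Set A = {7, 12, 18, 20, 27, 29, 34, 36}
Candidates: [16, 28, 29, 6]
Check each candidate:
16 ∉ A, 28 ∉ A, 29 ∈ A, 6 ∉ A
Count of candidates in A: 1

1


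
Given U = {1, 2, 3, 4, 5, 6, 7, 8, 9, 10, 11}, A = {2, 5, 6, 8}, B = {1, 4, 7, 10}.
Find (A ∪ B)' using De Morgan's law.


U = {1, 2, 3, 4, 5, 6, 7, 8, 9, 10, 11}
A = {2, 5, 6, 8}, B = {1, 4, 7, 10}
A ∪ B = {1, 2, 4, 5, 6, 7, 8, 10}
(A ∪ B)' = U \ (A ∪ B) = {3, 9, 11}
Verification via A' ∩ B': A' = {1, 3, 4, 7, 9, 10, 11}, B' = {2, 3, 5, 6, 8, 9, 11}
A' ∩ B' = {3, 9, 11} ✓

{3, 9, 11}


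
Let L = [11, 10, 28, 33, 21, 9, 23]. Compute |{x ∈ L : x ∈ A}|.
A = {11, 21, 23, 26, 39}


Set A = {11, 21, 23, 26, 39}
Candidates: [11, 10, 28, 33, 21, 9, 23]
Check each candidate:
11 ∈ A, 10 ∉ A, 28 ∉ A, 33 ∉ A, 21 ∈ A, 9 ∉ A, 23 ∈ A
Count of candidates in A: 3

3


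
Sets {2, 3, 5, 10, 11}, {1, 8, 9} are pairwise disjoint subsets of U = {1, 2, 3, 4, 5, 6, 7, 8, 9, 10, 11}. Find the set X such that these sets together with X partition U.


U = {1, 2, 3, 4, 5, 6, 7, 8, 9, 10, 11}
Shown blocks: {2, 3, 5, 10, 11}, {1, 8, 9}
A partition's blocks are pairwise disjoint and cover U, so the missing block = U \ (union of shown blocks).
Union of shown blocks: {1, 2, 3, 5, 8, 9, 10, 11}
Missing block = U \ (union) = {4, 6, 7}

{4, 6, 7}


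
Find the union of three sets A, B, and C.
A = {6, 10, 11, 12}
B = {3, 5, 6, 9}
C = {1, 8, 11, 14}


Set A = {6, 10, 11, 12}
Set B = {3, 5, 6, 9}
Set C = {1, 8, 11, 14}
First, A ∪ B = {3, 5, 6, 9, 10, 11, 12}
Then, (A ∪ B) ∪ C = {1, 3, 5, 6, 8, 9, 10, 11, 12, 14}

{1, 3, 5, 6, 8, 9, 10, 11, 12, 14}


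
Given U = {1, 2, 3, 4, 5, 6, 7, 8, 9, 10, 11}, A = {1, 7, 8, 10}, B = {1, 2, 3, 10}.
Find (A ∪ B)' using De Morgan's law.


U = {1, 2, 3, 4, 5, 6, 7, 8, 9, 10, 11}
A = {1, 7, 8, 10}, B = {1, 2, 3, 10}
A ∪ B = {1, 2, 3, 7, 8, 10}
(A ∪ B)' = U \ (A ∪ B) = {4, 5, 6, 9, 11}
Verification via A' ∩ B': A' = {2, 3, 4, 5, 6, 9, 11}, B' = {4, 5, 6, 7, 8, 9, 11}
A' ∩ B' = {4, 5, 6, 9, 11} ✓

{4, 5, 6, 9, 11}


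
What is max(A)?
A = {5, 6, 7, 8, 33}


Set A = {5, 6, 7, 8, 33}
Elements in ascending order: 5, 6, 7, 8, 33
The largest element is 33.

33


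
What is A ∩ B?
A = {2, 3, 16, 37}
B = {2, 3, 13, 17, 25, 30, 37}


Set A = {2, 3, 16, 37}
Set B = {2, 3, 13, 17, 25, 30, 37}
A ∩ B includes only elements in both sets.
Check each element of A against B:
2 ✓, 3 ✓, 16 ✗, 37 ✓
A ∩ B = {2, 3, 37}

{2, 3, 37}


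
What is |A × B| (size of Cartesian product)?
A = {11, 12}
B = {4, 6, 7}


Set A = {11, 12} has 2 elements.
Set B = {4, 6, 7} has 3 elements.
|A × B| = |A| × |B| = 2 × 3 = 6

6


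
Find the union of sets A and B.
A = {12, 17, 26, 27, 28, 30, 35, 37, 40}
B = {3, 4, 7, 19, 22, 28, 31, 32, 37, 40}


Set A = {12, 17, 26, 27, 28, 30, 35, 37, 40}
Set B = {3, 4, 7, 19, 22, 28, 31, 32, 37, 40}
A ∪ B includes all elements in either set.
Elements from A: {12, 17, 26, 27, 28, 30, 35, 37, 40}
Elements from B not already included: {3, 4, 7, 19, 22, 31, 32}
A ∪ B = {3, 4, 7, 12, 17, 19, 22, 26, 27, 28, 30, 31, 32, 35, 37, 40}

{3, 4, 7, 12, 17, 19, 22, 26, 27, 28, 30, 31, 32, 35, 37, 40}


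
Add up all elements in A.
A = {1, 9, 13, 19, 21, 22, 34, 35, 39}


Set A = {1, 9, 13, 19, 21, 22, 34, 35, 39}
Sum = 1 + 9 + 13 + 19 + 21 + 22 + 34 + 35 + 39 = 193

193


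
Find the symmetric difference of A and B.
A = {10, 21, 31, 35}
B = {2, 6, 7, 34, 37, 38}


Set A = {10, 21, 31, 35}
Set B = {2, 6, 7, 34, 37, 38}
A △ B = (A \ B) ∪ (B \ A)
Elements in A but not B: {10, 21, 31, 35}
Elements in B but not A: {2, 6, 7, 34, 37, 38}
A △ B = {2, 6, 7, 10, 21, 31, 34, 35, 37, 38}

{2, 6, 7, 10, 21, 31, 34, 35, 37, 38}


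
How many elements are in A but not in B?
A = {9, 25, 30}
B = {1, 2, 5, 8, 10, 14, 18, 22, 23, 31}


Set A = {9, 25, 30}
Set B = {1, 2, 5, 8, 10, 14, 18, 22, 23, 31}
A \ B = {9, 25, 30}
|A \ B| = 3

3


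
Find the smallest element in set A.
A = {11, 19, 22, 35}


Set A = {11, 19, 22, 35}
Elements in ascending order: 11, 19, 22, 35
The smallest element is 11.

11


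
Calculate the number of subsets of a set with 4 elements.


The set has 4 elements.
The power set contains all possible subsets.
|P(A)| = 2^|A| = 2^4 = 16

16


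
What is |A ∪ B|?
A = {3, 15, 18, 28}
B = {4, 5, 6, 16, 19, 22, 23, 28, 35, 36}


Set A = {3, 15, 18, 28}, |A| = 4
Set B = {4, 5, 6, 16, 19, 22, 23, 28, 35, 36}, |B| = 10
A ∩ B = {28}, |A ∩ B| = 1
|A ∪ B| = |A| + |B| - |A ∩ B| = 4 + 10 - 1 = 13

13


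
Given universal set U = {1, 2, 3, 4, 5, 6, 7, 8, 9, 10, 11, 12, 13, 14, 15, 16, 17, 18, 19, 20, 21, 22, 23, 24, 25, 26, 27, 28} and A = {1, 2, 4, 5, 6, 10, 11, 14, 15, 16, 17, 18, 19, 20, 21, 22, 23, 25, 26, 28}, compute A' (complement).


Universal set U = {1, 2, 3, 4, 5, 6, 7, 8, 9, 10, 11, 12, 13, 14, 15, 16, 17, 18, 19, 20, 21, 22, 23, 24, 25, 26, 27, 28}
Set A = {1, 2, 4, 5, 6, 10, 11, 14, 15, 16, 17, 18, 19, 20, 21, 22, 23, 25, 26, 28}
A' = U \ A = elements in U but not in A
Checking each element of U:
1 (in A, exclude), 2 (in A, exclude), 3 (not in A, include), 4 (in A, exclude), 5 (in A, exclude), 6 (in A, exclude), 7 (not in A, include), 8 (not in A, include), 9 (not in A, include), 10 (in A, exclude), 11 (in A, exclude), 12 (not in A, include), 13 (not in A, include), 14 (in A, exclude), 15 (in A, exclude), 16 (in A, exclude), 17 (in A, exclude), 18 (in A, exclude), 19 (in A, exclude), 20 (in A, exclude), 21 (in A, exclude), 22 (in A, exclude), 23 (in A, exclude), 24 (not in A, include), 25 (in A, exclude), 26 (in A, exclude), 27 (not in A, include), 28 (in A, exclude)
A' = {3, 7, 8, 9, 12, 13, 24, 27}

{3, 7, 8, 9, 12, 13, 24, 27}


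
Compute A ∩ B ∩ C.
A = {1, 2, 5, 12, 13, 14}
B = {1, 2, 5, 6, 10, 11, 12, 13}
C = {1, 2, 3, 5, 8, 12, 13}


Set A = {1, 2, 5, 12, 13, 14}
Set B = {1, 2, 5, 6, 10, 11, 12, 13}
Set C = {1, 2, 3, 5, 8, 12, 13}
First, A ∩ B = {1, 2, 5, 12, 13}
Then, (A ∩ B) ∩ C = {1, 2, 5, 12, 13}

{1, 2, 5, 12, 13}


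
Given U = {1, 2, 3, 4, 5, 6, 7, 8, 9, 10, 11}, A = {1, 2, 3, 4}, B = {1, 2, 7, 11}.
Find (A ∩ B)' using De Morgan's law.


U = {1, 2, 3, 4, 5, 6, 7, 8, 9, 10, 11}
A = {1, 2, 3, 4}, B = {1, 2, 7, 11}
A ∩ B = {1, 2}
(A ∩ B)' = U \ (A ∩ B) = {3, 4, 5, 6, 7, 8, 9, 10, 11}
Verification via A' ∪ B': A' = {5, 6, 7, 8, 9, 10, 11}, B' = {3, 4, 5, 6, 8, 9, 10}
A' ∪ B' = {3, 4, 5, 6, 7, 8, 9, 10, 11} ✓

{3, 4, 5, 6, 7, 8, 9, 10, 11}


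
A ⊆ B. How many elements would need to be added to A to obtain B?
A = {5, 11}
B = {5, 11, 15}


Set A = {5, 11}, |A| = 2
Set B = {5, 11, 15}, |B| = 3
Since A ⊆ B: B \ A = {15}
|B| - |A| = 3 - 2 = 1

1


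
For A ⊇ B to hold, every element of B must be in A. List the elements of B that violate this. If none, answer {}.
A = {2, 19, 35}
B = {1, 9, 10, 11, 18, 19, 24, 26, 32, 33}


Set A = {2, 19, 35}
Set B = {1, 9, 10, 11, 18, 19, 24, 26, 32, 33}
Check each element of B against A:
1 ∉ A (include), 9 ∉ A (include), 10 ∉ A (include), 11 ∉ A (include), 18 ∉ A (include), 19 ∈ A, 24 ∉ A (include), 26 ∉ A (include), 32 ∉ A (include), 33 ∉ A (include)
Elements of B not in A: {1, 9, 10, 11, 18, 24, 26, 32, 33}

{1, 9, 10, 11, 18, 24, 26, 32, 33}


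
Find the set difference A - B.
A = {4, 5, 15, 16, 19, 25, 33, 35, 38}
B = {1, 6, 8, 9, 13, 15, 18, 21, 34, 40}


Set A = {4, 5, 15, 16, 19, 25, 33, 35, 38}
Set B = {1, 6, 8, 9, 13, 15, 18, 21, 34, 40}
A \ B includes elements in A that are not in B.
Check each element of A:
4 (not in B, keep), 5 (not in B, keep), 15 (in B, remove), 16 (not in B, keep), 19 (not in B, keep), 25 (not in B, keep), 33 (not in B, keep), 35 (not in B, keep), 38 (not in B, keep)
A \ B = {4, 5, 16, 19, 25, 33, 35, 38}

{4, 5, 16, 19, 25, 33, 35, 38}


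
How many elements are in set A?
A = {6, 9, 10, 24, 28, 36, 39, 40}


Set A = {6, 9, 10, 24, 28, 36, 39, 40}
Listing elements: 6, 9, 10, 24, 28, 36, 39, 40
Counting: 8 elements
|A| = 8

8


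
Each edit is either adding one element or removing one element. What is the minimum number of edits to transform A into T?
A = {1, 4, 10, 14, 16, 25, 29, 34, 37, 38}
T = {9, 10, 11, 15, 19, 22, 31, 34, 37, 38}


Set A = {1, 4, 10, 14, 16, 25, 29, 34, 37, 38}
Set T = {9, 10, 11, 15, 19, 22, 31, 34, 37, 38}
Elements to remove from A (in A, not in T): {1, 4, 14, 16, 25, 29} → 6 removals
Elements to add to A (in T, not in A): {9, 11, 15, 19, 22, 31} → 6 additions
Total edits = 6 + 6 = 12

12


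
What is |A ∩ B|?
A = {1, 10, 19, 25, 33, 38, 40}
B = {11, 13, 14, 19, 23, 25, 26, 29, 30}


Set A = {1, 10, 19, 25, 33, 38, 40}
Set B = {11, 13, 14, 19, 23, 25, 26, 29, 30}
A ∩ B = {19, 25}
|A ∩ B| = 2

2


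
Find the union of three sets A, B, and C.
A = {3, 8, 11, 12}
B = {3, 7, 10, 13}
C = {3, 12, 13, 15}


Set A = {3, 8, 11, 12}
Set B = {3, 7, 10, 13}
Set C = {3, 12, 13, 15}
First, A ∪ B = {3, 7, 8, 10, 11, 12, 13}
Then, (A ∪ B) ∪ C = {3, 7, 8, 10, 11, 12, 13, 15}

{3, 7, 8, 10, 11, 12, 13, 15}


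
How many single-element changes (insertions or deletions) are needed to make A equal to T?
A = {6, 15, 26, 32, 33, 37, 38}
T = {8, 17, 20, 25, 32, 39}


Set A = {6, 15, 26, 32, 33, 37, 38}
Set T = {8, 17, 20, 25, 32, 39}
Elements to remove from A (in A, not in T): {6, 15, 26, 33, 37, 38} → 6 removals
Elements to add to A (in T, not in A): {8, 17, 20, 25, 39} → 5 additions
Total edits = 6 + 5 = 11

11


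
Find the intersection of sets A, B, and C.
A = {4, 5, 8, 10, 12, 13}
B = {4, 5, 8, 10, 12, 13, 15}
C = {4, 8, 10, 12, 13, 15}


Set A = {4, 5, 8, 10, 12, 13}
Set B = {4, 5, 8, 10, 12, 13, 15}
Set C = {4, 8, 10, 12, 13, 15}
First, A ∩ B = {4, 5, 8, 10, 12, 13}
Then, (A ∩ B) ∩ C = {4, 8, 10, 12, 13}

{4, 8, 10, 12, 13}


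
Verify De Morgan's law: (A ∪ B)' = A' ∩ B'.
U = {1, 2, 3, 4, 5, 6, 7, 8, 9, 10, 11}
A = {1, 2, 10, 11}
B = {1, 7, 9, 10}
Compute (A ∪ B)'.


U = {1, 2, 3, 4, 5, 6, 7, 8, 9, 10, 11}
A = {1, 2, 10, 11}, B = {1, 7, 9, 10}
A ∪ B = {1, 2, 7, 9, 10, 11}
(A ∪ B)' = U \ (A ∪ B) = {3, 4, 5, 6, 8}
Verification via A' ∩ B': A' = {3, 4, 5, 6, 7, 8, 9}, B' = {2, 3, 4, 5, 6, 8, 11}
A' ∩ B' = {3, 4, 5, 6, 8} ✓

{3, 4, 5, 6, 8}


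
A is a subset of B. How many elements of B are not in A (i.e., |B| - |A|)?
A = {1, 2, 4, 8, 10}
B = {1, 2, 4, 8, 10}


Set A = {1, 2, 4, 8, 10}, |A| = 5
Set B = {1, 2, 4, 8, 10}, |B| = 5
Since A ⊆ B: B \ A = {}
|B| - |A| = 5 - 5 = 0

0


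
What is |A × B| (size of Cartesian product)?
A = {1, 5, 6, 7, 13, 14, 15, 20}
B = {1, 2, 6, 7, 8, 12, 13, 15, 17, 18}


Set A = {1, 5, 6, 7, 13, 14, 15, 20} has 8 elements.
Set B = {1, 2, 6, 7, 8, 12, 13, 15, 17, 18} has 10 elements.
|A × B| = |A| × |B| = 8 × 10 = 80

80


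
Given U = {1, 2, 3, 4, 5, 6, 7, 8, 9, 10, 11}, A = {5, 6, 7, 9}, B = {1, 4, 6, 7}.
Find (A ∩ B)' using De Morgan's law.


U = {1, 2, 3, 4, 5, 6, 7, 8, 9, 10, 11}
A = {5, 6, 7, 9}, B = {1, 4, 6, 7}
A ∩ B = {6, 7}
(A ∩ B)' = U \ (A ∩ B) = {1, 2, 3, 4, 5, 8, 9, 10, 11}
Verification via A' ∪ B': A' = {1, 2, 3, 4, 8, 10, 11}, B' = {2, 3, 5, 8, 9, 10, 11}
A' ∪ B' = {1, 2, 3, 4, 5, 8, 9, 10, 11} ✓

{1, 2, 3, 4, 5, 8, 9, 10, 11}


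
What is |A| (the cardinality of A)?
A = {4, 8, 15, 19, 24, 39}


Set A = {4, 8, 15, 19, 24, 39}
Listing elements: 4, 8, 15, 19, 24, 39
Counting: 6 elements
|A| = 6

6


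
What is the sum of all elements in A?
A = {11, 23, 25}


Set A = {11, 23, 25}
Sum = 11 + 23 + 25 = 59

59


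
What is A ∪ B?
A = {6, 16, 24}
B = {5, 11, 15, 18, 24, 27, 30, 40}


Set A = {6, 16, 24}
Set B = {5, 11, 15, 18, 24, 27, 30, 40}
A ∪ B includes all elements in either set.
Elements from A: {6, 16, 24}
Elements from B not already included: {5, 11, 15, 18, 27, 30, 40}
A ∪ B = {5, 6, 11, 15, 16, 18, 24, 27, 30, 40}

{5, 6, 11, 15, 16, 18, 24, 27, 30, 40}


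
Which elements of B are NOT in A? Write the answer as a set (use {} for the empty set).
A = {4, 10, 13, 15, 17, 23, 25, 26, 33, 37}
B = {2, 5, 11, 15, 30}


Set A = {4, 10, 13, 15, 17, 23, 25, 26, 33, 37}
Set B = {2, 5, 11, 15, 30}
Check each element of B against A:
2 ∉ A (include), 5 ∉ A (include), 11 ∉ A (include), 15 ∈ A, 30 ∉ A (include)
Elements of B not in A: {2, 5, 11, 30}

{2, 5, 11, 30}


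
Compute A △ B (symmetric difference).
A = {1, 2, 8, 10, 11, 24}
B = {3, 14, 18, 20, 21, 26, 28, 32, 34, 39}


Set A = {1, 2, 8, 10, 11, 24}
Set B = {3, 14, 18, 20, 21, 26, 28, 32, 34, 39}
A △ B = (A \ B) ∪ (B \ A)
Elements in A but not B: {1, 2, 8, 10, 11, 24}
Elements in B but not A: {3, 14, 18, 20, 21, 26, 28, 32, 34, 39}
A △ B = {1, 2, 3, 8, 10, 11, 14, 18, 20, 21, 24, 26, 28, 32, 34, 39}

{1, 2, 3, 8, 10, 11, 14, 18, 20, 21, 24, 26, 28, 32, 34, 39}


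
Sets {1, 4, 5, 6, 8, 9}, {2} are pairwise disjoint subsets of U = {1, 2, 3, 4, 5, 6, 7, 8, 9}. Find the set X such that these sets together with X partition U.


U = {1, 2, 3, 4, 5, 6, 7, 8, 9}
Shown blocks: {1, 4, 5, 6, 8, 9}, {2}
A partition's blocks are pairwise disjoint and cover U, so the missing block = U \ (union of shown blocks).
Union of shown blocks: {1, 2, 4, 5, 6, 8, 9}
Missing block = U \ (union) = {3, 7}

{3, 7}


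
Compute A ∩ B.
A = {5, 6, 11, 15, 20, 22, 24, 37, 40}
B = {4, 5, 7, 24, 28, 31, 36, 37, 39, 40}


Set A = {5, 6, 11, 15, 20, 22, 24, 37, 40}
Set B = {4, 5, 7, 24, 28, 31, 36, 37, 39, 40}
A ∩ B includes only elements in both sets.
Check each element of A against B:
5 ✓, 6 ✗, 11 ✗, 15 ✗, 20 ✗, 22 ✗, 24 ✓, 37 ✓, 40 ✓
A ∩ B = {5, 24, 37, 40}

{5, 24, 37, 40}


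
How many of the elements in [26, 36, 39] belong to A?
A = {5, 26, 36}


Set A = {5, 26, 36}
Candidates: [26, 36, 39]
Check each candidate:
26 ∈ A, 36 ∈ A, 39 ∉ A
Count of candidates in A: 2

2


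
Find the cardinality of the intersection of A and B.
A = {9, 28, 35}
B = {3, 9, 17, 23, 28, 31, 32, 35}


Set A = {9, 28, 35}
Set B = {3, 9, 17, 23, 28, 31, 32, 35}
A ∩ B = {9, 28, 35}
|A ∩ B| = 3

3


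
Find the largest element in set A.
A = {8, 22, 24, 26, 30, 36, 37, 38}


Set A = {8, 22, 24, 26, 30, 36, 37, 38}
Elements in ascending order: 8, 22, 24, 26, 30, 36, 37, 38
The largest element is 38.

38


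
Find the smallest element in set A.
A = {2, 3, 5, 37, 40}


Set A = {2, 3, 5, 37, 40}
Elements in ascending order: 2, 3, 5, 37, 40
The smallest element is 2.

2


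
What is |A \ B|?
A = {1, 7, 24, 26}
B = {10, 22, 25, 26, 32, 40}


Set A = {1, 7, 24, 26}
Set B = {10, 22, 25, 26, 32, 40}
A \ B = {1, 7, 24}
|A \ B| = 3

3


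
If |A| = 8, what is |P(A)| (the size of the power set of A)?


The set has 8 elements.
The power set contains all possible subsets.
|P(A)| = 2^|A| = 2^8 = 256

256


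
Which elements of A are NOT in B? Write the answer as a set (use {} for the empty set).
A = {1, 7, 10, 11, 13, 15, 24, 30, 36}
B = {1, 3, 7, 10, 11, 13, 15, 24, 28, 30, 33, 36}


Set A = {1, 7, 10, 11, 13, 15, 24, 30, 36}
Set B = {1, 3, 7, 10, 11, 13, 15, 24, 28, 30, 33, 36}
Check each element of A against B:
1 ∈ B, 7 ∈ B, 10 ∈ B, 11 ∈ B, 13 ∈ B, 15 ∈ B, 24 ∈ B, 30 ∈ B, 36 ∈ B
Elements of A not in B: {}

{}


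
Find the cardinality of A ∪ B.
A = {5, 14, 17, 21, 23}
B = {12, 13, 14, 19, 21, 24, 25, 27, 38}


Set A = {5, 14, 17, 21, 23}, |A| = 5
Set B = {12, 13, 14, 19, 21, 24, 25, 27, 38}, |B| = 9
A ∩ B = {14, 21}, |A ∩ B| = 2
|A ∪ B| = |A| + |B| - |A ∩ B| = 5 + 9 - 2 = 12

12


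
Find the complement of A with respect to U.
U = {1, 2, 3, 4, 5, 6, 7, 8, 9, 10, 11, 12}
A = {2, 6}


Universal set U = {1, 2, 3, 4, 5, 6, 7, 8, 9, 10, 11, 12}
Set A = {2, 6}
A' = U \ A = elements in U but not in A
Checking each element of U:
1 (not in A, include), 2 (in A, exclude), 3 (not in A, include), 4 (not in A, include), 5 (not in A, include), 6 (in A, exclude), 7 (not in A, include), 8 (not in A, include), 9 (not in A, include), 10 (not in A, include), 11 (not in A, include), 12 (not in A, include)
A' = {1, 3, 4, 5, 7, 8, 9, 10, 11, 12}

{1, 3, 4, 5, 7, 8, 9, 10, 11, 12}


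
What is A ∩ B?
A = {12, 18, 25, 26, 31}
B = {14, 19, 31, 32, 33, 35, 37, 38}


Set A = {12, 18, 25, 26, 31}
Set B = {14, 19, 31, 32, 33, 35, 37, 38}
A ∩ B includes only elements in both sets.
Check each element of A against B:
12 ✗, 18 ✗, 25 ✗, 26 ✗, 31 ✓
A ∩ B = {31}

{31}


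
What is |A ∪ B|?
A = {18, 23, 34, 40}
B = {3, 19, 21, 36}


Set A = {18, 23, 34, 40}, |A| = 4
Set B = {3, 19, 21, 36}, |B| = 4
A ∩ B = {}, |A ∩ B| = 0
|A ∪ B| = |A| + |B| - |A ∩ B| = 4 + 4 - 0 = 8

8


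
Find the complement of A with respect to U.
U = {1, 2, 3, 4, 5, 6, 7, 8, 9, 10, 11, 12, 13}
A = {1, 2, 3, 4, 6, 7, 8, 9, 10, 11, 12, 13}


Universal set U = {1, 2, 3, 4, 5, 6, 7, 8, 9, 10, 11, 12, 13}
Set A = {1, 2, 3, 4, 6, 7, 8, 9, 10, 11, 12, 13}
A' = U \ A = elements in U but not in A
Checking each element of U:
1 (in A, exclude), 2 (in A, exclude), 3 (in A, exclude), 4 (in A, exclude), 5 (not in A, include), 6 (in A, exclude), 7 (in A, exclude), 8 (in A, exclude), 9 (in A, exclude), 10 (in A, exclude), 11 (in A, exclude), 12 (in A, exclude), 13 (in A, exclude)
A' = {5}

{5}


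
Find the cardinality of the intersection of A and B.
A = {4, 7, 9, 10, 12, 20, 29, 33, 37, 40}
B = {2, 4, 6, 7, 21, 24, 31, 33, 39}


Set A = {4, 7, 9, 10, 12, 20, 29, 33, 37, 40}
Set B = {2, 4, 6, 7, 21, 24, 31, 33, 39}
A ∩ B = {4, 7, 33}
|A ∩ B| = 3

3


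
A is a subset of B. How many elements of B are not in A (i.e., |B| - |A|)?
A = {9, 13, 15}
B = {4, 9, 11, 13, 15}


Set A = {9, 13, 15}, |A| = 3
Set B = {4, 9, 11, 13, 15}, |B| = 5
Since A ⊆ B: B \ A = {4, 11}
|B| - |A| = 5 - 3 = 2

2


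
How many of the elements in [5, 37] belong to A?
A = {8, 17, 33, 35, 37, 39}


Set A = {8, 17, 33, 35, 37, 39}
Candidates: [5, 37]
Check each candidate:
5 ∉ A, 37 ∈ A
Count of candidates in A: 1

1


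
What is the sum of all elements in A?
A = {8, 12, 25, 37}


Set A = {8, 12, 25, 37}
Sum = 8 + 12 + 25 + 37 = 82

82


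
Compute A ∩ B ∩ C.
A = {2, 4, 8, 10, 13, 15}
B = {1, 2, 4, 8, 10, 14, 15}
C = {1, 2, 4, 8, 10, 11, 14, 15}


Set A = {2, 4, 8, 10, 13, 15}
Set B = {1, 2, 4, 8, 10, 14, 15}
Set C = {1, 2, 4, 8, 10, 11, 14, 15}
First, A ∩ B = {2, 4, 8, 10, 15}
Then, (A ∩ B) ∩ C = {2, 4, 8, 10, 15}

{2, 4, 8, 10, 15}


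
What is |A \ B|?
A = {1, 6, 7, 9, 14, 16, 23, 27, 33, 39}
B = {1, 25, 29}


Set A = {1, 6, 7, 9, 14, 16, 23, 27, 33, 39}
Set B = {1, 25, 29}
A \ B = {6, 7, 9, 14, 16, 23, 27, 33, 39}
|A \ B| = 9

9


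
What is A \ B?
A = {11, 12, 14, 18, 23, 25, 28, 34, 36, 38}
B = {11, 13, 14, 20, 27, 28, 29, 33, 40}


Set A = {11, 12, 14, 18, 23, 25, 28, 34, 36, 38}
Set B = {11, 13, 14, 20, 27, 28, 29, 33, 40}
A \ B includes elements in A that are not in B.
Check each element of A:
11 (in B, remove), 12 (not in B, keep), 14 (in B, remove), 18 (not in B, keep), 23 (not in B, keep), 25 (not in B, keep), 28 (in B, remove), 34 (not in B, keep), 36 (not in B, keep), 38 (not in B, keep)
A \ B = {12, 18, 23, 25, 34, 36, 38}

{12, 18, 23, 25, 34, 36, 38}


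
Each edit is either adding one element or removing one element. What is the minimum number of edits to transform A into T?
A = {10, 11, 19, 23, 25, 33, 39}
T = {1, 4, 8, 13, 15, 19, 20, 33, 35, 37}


Set A = {10, 11, 19, 23, 25, 33, 39}
Set T = {1, 4, 8, 13, 15, 19, 20, 33, 35, 37}
Elements to remove from A (in A, not in T): {10, 11, 23, 25, 39} → 5 removals
Elements to add to A (in T, not in A): {1, 4, 8, 13, 15, 20, 35, 37} → 8 additions
Total edits = 5 + 8 = 13

13


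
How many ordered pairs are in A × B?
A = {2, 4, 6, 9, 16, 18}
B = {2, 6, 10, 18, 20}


Set A = {2, 4, 6, 9, 16, 18} has 6 elements.
Set B = {2, 6, 10, 18, 20} has 5 elements.
|A × B| = |A| × |B| = 6 × 5 = 30

30


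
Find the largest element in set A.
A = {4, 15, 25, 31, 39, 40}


Set A = {4, 15, 25, 31, 39, 40}
Elements in ascending order: 4, 15, 25, 31, 39, 40
The largest element is 40.

40


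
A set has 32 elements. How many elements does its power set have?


The set has 32 elements.
The power set contains all possible subsets.
|P(A)| = 2^|A| = 2^32 = 4294967296

4294967296


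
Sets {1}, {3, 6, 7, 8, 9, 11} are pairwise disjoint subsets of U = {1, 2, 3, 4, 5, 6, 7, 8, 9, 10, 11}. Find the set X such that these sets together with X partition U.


U = {1, 2, 3, 4, 5, 6, 7, 8, 9, 10, 11}
Shown blocks: {1}, {3, 6, 7, 8, 9, 11}
A partition's blocks are pairwise disjoint and cover U, so the missing block = U \ (union of shown blocks).
Union of shown blocks: {1, 3, 6, 7, 8, 9, 11}
Missing block = U \ (union) = {2, 4, 5, 10}

{2, 4, 5, 10}


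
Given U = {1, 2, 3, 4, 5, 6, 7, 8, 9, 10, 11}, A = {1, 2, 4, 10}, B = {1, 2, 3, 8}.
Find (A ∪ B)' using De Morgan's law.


U = {1, 2, 3, 4, 5, 6, 7, 8, 9, 10, 11}
A = {1, 2, 4, 10}, B = {1, 2, 3, 8}
A ∪ B = {1, 2, 3, 4, 8, 10}
(A ∪ B)' = U \ (A ∪ B) = {5, 6, 7, 9, 11}
Verification via A' ∩ B': A' = {3, 5, 6, 7, 8, 9, 11}, B' = {4, 5, 6, 7, 9, 10, 11}
A' ∩ B' = {5, 6, 7, 9, 11} ✓

{5, 6, 7, 9, 11}


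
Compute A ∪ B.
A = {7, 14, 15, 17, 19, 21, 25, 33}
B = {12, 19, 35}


Set A = {7, 14, 15, 17, 19, 21, 25, 33}
Set B = {12, 19, 35}
A ∪ B includes all elements in either set.
Elements from A: {7, 14, 15, 17, 19, 21, 25, 33}
Elements from B not already included: {12, 35}
A ∪ B = {7, 12, 14, 15, 17, 19, 21, 25, 33, 35}

{7, 12, 14, 15, 17, 19, 21, 25, 33, 35}


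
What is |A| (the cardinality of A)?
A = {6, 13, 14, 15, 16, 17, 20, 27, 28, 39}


Set A = {6, 13, 14, 15, 16, 17, 20, 27, 28, 39}
Listing elements: 6, 13, 14, 15, 16, 17, 20, 27, 28, 39
Counting: 10 elements
|A| = 10

10


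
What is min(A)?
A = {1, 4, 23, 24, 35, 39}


Set A = {1, 4, 23, 24, 35, 39}
Elements in ascending order: 1, 4, 23, 24, 35, 39
The smallest element is 1.

1


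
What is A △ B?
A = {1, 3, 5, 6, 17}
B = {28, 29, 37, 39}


Set A = {1, 3, 5, 6, 17}
Set B = {28, 29, 37, 39}
A △ B = (A \ B) ∪ (B \ A)
Elements in A but not B: {1, 3, 5, 6, 17}
Elements in B but not A: {28, 29, 37, 39}
A △ B = {1, 3, 5, 6, 17, 28, 29, 37, 39}

{1, 3, 5, 6, 17, 28, 29, 37, 39}


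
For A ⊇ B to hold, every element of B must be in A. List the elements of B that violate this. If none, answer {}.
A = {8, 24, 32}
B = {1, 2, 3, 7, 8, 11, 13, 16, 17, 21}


Set A = {8, 24, 32}
Set B = {1, 2, 3, 7, 8, 11, 13, 16, 17, 21}
Check each element of B against A:
1 ∉ A (include), 2 ∉ A (include), 3 ∉ A (include), 7 ∉ A (include), 8 ∈ A, 11 ∉ A (include), 13 ∉ A (include), 16 ∉ A (include), 17 ∉ A (include), 21 ∉ A (include)
Elements of B not in A: {1, 2, 3, 7, 11, 13, 16, 17, 21}

{1, 2, 3, 7, 11, 13, 16, 17, 21}


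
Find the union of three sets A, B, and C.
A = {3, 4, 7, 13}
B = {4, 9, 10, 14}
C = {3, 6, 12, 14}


Set A = {3, 4, 7, 13}
Set B = {4, 9, 10, 14}
Set C = {3, 6, 12, 14}
First, A ∪ B = {3, 4, 7, 9, 10, 13, 14}
Then, (A ∪ B) ∪ C = {3, 4, 6, 7, 9, 10, 12, 13, 14}

{3, 4, 6, 7, 9, 10, 12, 13, 14}


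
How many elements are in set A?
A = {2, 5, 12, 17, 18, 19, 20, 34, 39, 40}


Set A = {2, 5, 12, 17, 18, 19, 20, 34, 39, 40}
Listing elements: 2, 5, 12, 17, 18, 19, 20, 34, 39, 40
Counting: 10 elements
|A| = 10

10


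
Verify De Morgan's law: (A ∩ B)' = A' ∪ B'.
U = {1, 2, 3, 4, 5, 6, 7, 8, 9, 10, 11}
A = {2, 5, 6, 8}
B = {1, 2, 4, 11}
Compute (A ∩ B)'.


U = {1, 2, 3, 4, 5, 6, 7, 8, 9, 10, 11}
A = {2, 5, 6, 8}, B = {1, 2, 4, 11}
A ∩ B = {2}
(A ∩ B)' = U \ (A ∩ B) = {1, 3, 4, 5, 6, 7, 8, 9, 10, 11}
Verification via A' ∪ B': A' = {1, 3, 4, 7, 9, 10, 11}, B' = {3, 5, 6, 7, 8, 9, 10}
A' ∪ B' = {1, 3, 4, 5, 6, 7, 8, 9, 10, 11} ✓

{1, 3, 4, 5, 6, 7, 8, 9, 10, 11}


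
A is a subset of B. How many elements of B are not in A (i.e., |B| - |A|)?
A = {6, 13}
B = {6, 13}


Set A = {6, 13}, |A| = 2
Set B = {6, 13}, |B| = 2
Since A ⊆ B: B \ A = {}
|B| - |A| = 2 - 2 = 0

0


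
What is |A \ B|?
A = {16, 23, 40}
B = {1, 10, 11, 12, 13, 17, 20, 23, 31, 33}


Set A = {16, 23, 40}
Set B = {1, 10, 11, 12, 13, 17, 20, 23, 31, 33}
A \ B = {16, 40}
|A \ B| = 2

2


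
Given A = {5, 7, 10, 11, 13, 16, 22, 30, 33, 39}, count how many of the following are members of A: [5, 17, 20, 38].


Set A = {5, 7, 10, 11, 13, 16, 22, 30, 33, 39}
Candidates: [5, 17, 20, 38]
Check each candidate:
5 ∈ A, 17 ∉ A, 20 ∉ A, 38 ∉ A
Count of candidates in A: 1

1


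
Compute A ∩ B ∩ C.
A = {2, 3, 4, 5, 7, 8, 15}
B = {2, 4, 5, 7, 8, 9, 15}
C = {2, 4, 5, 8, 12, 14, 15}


Set A = {2, 3, 4, 5, 7, 8, 15}
Set B = {2, 4, 5, 7, 8, 9, 15}
Set C = {2, 4, 5, 8, 12, 14, 15}
First, A ∩ B = {2, 4, 5, 7, 8, 15}
Then, (A ∩ B) ∩ C = {2, 4, 5, 8, 15}

{2, 4, 5, 8, 15}


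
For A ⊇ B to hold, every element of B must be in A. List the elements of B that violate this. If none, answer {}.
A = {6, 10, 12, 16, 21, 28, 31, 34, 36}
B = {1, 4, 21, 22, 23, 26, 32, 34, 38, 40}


Set A = {6, 10, 12, 16, 21, 28, 31, 34, 36}
Set B = {1, 4, 21, 22, 23, 26, 32, 34, 38, 40}
Check each element of B against A:
1 ∉ A (include), 4 ∉ A (include), 21 ∈ A, 22 ∉ A (include), 23 ∉ A (include), 26 ∉ A (include), 32 ∉ A (include), 34 ∈ A, 38 ∉ A (include), 40 ∉ A (include)
Elements of B not in A: {1, 4, 22, 23, 26, 32, 38, 40}

{1, 4, 22, 23, 26, 32, 38, 40}


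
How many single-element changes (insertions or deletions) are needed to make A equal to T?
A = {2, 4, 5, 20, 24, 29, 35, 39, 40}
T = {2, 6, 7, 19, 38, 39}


Set A = {2, 4, 5, 20, 24, 29, 35, 39, 40}
Set T = {2, 6, 7, 19, 38, 39}
Elements to remove from A (in A, not in T): {4, 5, 20, 24, 29, 35, 40} → 7 removals
Elements to add to A (in T, not in A): {6, 7, 19, 38} → 4 additions
Total edits = 7 + 4 = 11

11


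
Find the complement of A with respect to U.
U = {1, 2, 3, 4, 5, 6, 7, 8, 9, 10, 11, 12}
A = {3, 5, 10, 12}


Universal set U = {1, 2, 3, 4, 5, 6, 7, 8, 9, 10, 11, 12}
Set A = {3, 5, 10, 12}
A' = U \ A = elements in U but not in A
Checking each element of U:
1 (not in A, include), 2 (not in A, include), 3 (in A, exclude), 4 (not in A, include), 5 (in A, exclude), 6 (not in A, include), 7 (not in A, include), 8 (not in A, include), 9 (not in A, include), 10 (in A, exclude), 11 (not in A, include), 12 (in A, exclude)
A' = {1, 2, 4, 6, 7, 8, 9, 11}

{1, 2, 4, 6, 7, 8, 9, 11}


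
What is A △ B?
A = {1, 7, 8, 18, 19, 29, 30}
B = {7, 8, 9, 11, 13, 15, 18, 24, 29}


Set A = {1, 7, 8, 18, 19, 29, 30}
Set B = {7, 8, 9, 11, 13, 15, 18, 24, 29}
A △ B = (A \ B) ∪ (B \ A)
Elements in A but not B: {1, 19, 30}
Elements in B but not A: {9, 11, 13, 15, 24}
A △ B = {1, 9, 11, 13, 15, 19, 24, 30}

{1, 9, 11, 13, 15, 19, 24, 30}


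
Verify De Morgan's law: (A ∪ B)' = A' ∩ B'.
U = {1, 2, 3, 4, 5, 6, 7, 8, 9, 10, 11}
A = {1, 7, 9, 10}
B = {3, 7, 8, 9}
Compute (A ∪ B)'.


U = {1, 2, 3, 4, 5, 6, 7, 8, 9, 10, 11}
A = {1, 7, 9, 10}, B = {3, 7, 8, 9}
A ∪ B = {1, 3, 7, 8, 9, 10}
(A ∪ B)' = U \ (A ∪ B) = {2, 4, 5, 6, 11}
Verification via A' ∩ B': A' = {2, 3, 4, 5, 6, 8, 11}, B' = {1, 2, 4, 5, 6, 10, 11}
A' ∩ B' = {2, 4, 5, 6, 11} ✓

{2, 4, 5, 6, 11}


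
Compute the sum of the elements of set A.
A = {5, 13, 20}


Set A = {5, 13, 20}
Sum = 5 + 13 + 20 = 38

38
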